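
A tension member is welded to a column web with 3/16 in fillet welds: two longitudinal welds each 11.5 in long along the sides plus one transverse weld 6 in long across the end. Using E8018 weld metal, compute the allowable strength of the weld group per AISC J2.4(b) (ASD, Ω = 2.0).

R_n/Ω ≈ 92.3 kip

E80XX → F_EXX = 80 ksi.
t_e = 0.707 × 0.1875 = 0.1326 in.
R_nwl = 0.6 × 80 × 0.1326 × 23 = 146.3 kip (longitudinal, 2 welds).
R_nwt = 0.6 × 80 × 0.1326 × 6 = 38.18 kip (transverse, base value).
(i) R_nwl + R_nwt = 184.5 kip; (ii) 0.85 R_nwl + 1.5 R_nwt = 181.7 kip.
R_n = max = 184.5 kip [governs: (i)]; R_n/Ω = 92.26 kip.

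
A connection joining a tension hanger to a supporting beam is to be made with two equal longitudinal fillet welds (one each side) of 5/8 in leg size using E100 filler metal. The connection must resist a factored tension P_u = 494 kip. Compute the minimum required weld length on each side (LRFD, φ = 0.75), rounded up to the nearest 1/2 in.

E100XX → F_EXX = 100 ksi.
Throat t_e = 0.707 × 0.625 = 0.4419 in.
φr_n = 0.75 × 0.6 × 100 × 0.4419 = 19.88 kip/in.
L_req = P_u / φr_n = 494 / 19.88 = 24.84 in total.
Per side: 24.84 / 2 = 12.42 in.
Round up → use L = 12.5 in on each side.

L = 12.5 in on each side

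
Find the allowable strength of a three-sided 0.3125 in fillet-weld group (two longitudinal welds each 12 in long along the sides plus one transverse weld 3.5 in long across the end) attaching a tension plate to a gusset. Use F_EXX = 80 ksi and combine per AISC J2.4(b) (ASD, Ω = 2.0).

t_e = 0.707 × 0.3125 = 0.2209 in.
R_nwl = 0.6 × 80 × 0.2209 × 24 = 254.5 kip (longitudinal, 2 welds).
R_nwt = 0.6 × 80 × 0.2209 × 3.5 = 37.12 kip (transverse, base value).
(i) R_nwl + R_nwt = 291.6 kip; (ii) 0.85 R_nwl + 1.5 R_nwt = 272 kip.
R_n = max = 291.6 kip [governs: (i)]; R_n/Ω = 145.8 kip.

R_n/Ω ≈ 146 kip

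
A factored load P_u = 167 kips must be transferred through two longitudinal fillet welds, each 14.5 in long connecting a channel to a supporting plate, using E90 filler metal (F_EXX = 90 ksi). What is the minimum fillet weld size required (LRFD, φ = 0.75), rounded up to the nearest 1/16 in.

w = 1/4 in

Total weld length L = 29 in.
Required throat t_e = P_u / (φ × 0.6 F_EXX × L) = 167 / (0.75 × 0.6 × 90 × 29) = 0.1422 in.
Required leg w = t_e / 0.707 = 0.2011 in → use 1/4 in.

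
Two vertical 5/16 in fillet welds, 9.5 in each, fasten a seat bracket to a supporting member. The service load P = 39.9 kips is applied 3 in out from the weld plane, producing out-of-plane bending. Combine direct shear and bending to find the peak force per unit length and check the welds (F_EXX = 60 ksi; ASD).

L_w = 2 × 9.5 = 19 in; section modulus (unit throat) S = 2 × L²/6 = 30.08 in².
Direct shear f_v = P/L_w = 39.9/19 = 2.1 kip/in.
Moment M = P × e = 39.9 × 3 = 119.7 kip·in; bending f_b = M/S = 3.979 kip/in.
f_max = √(f_v² + f_b²) = √(2.1² + 3.979²) = 4.499 kip/in.
r_n/Ω = (1/2.0) × 0.6 × 60 × (0.707 × 0.3125) = 3.977 kip/in → NOT adequate.

f_max ≈ 4.5 kip/in; NOT adequate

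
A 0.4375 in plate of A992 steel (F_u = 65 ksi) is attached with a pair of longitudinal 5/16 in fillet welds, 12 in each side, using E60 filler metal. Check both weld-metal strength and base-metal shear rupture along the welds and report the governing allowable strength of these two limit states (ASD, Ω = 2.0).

E60XX → F_EXX = 60 ksi.
t_e = 0.707 × 0.3125 = 0.2209 in; L = 24 in.
Weld metal: R_n/Ω = (1/2.0) × 0.6 × 60 × 0.2209 × 24 = 95.44 kip.
Base metal (shear rupture): R_n/Ω = (1/2.0) × 0.6 × 65 × 0.4375 × 24 = 204.8 kip.
Governing: weld metal.

R_n/Ω ≈ 95.4 kip (weld metal governs)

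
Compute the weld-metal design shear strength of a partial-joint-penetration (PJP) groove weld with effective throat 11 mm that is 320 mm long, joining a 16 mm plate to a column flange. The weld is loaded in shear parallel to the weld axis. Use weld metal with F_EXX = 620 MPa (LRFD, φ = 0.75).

Effective throat (given) t_e = 11 mm.
A_we = 11 × 320 = 3520 mm².
F_nw = 0.6 F_EXX = 372 MPa.
φR_n = 0.75 × 372 × 3520 × 10⁻³ = 982.1 kN.

φR_n ≈ 982 kN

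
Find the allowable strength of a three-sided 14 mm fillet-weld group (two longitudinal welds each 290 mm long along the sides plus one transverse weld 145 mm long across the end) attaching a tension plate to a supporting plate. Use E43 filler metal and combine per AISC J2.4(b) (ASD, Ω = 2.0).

E43XX → F_EXX = 430 MPa.
t_e = 0.707 × 14 = 9.898 mm.
R_nwl = 0.6 × 430 × 9.898 × 580 × 10⁻³ = 1481 kN (longitudinal, 2 welds).
R_nwt = 0.6 × 430 × 9.898 × 145 × 10⁻³ = 370.3 kN (transverse, base value).
(i) R_nwl + R_nwt = 1851 kN; (ii) 0.85 R_nwl + 1.5 R_nwt = 1814 kN.
R_n = max = 1851 kN [governs: (i)]; R_n/Ω = 925.7 kN.

R_n/Ω ≈ 926 kN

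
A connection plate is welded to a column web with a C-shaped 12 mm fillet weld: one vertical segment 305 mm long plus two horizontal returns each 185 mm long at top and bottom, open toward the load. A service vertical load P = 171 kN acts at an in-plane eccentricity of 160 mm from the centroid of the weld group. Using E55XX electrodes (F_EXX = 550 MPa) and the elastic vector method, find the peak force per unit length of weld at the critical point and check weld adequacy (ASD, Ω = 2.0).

Total weld length L_w = 675 mm. Treat welds as unit-width lines.
Centroid: x̄ = 2×185×92.5 / 675 = 50.7 mm from the vertical weld.
Polar moment about centroid: J = I_x + I_y = [305³/12 + 2×185×152.5²] + [305×50.7² + 2(185³/12 + 185×41.8²)] = 13450000 mm³.
Direct shear f_v = P/L_w = 171×10³ / 675 = 253.3 N/mm (vertical).
Torsion M = P·e = 171×10³ × 160 = 27360000 N·mm.
Critical point at (x, y) = (134.3, 152.5) from centroid. f_tx = M·y/J = 310.1 N/mm; f_ty = M·x/J = 273.1 N/mm.
Resultant f_max = √[f_tx² + (f_v + f_ty)²] = √[310.1² + (253.3 + 273.1)²] = 611 N/mm.
Capacity per unit length: r_n/Ω = (1/2.0) × 0.6 × 550 × (0.707 × 12) = 1400 N/mm.
611 ≤ 1400 → adequate.

f_max ≈ 611 N/mm; adequate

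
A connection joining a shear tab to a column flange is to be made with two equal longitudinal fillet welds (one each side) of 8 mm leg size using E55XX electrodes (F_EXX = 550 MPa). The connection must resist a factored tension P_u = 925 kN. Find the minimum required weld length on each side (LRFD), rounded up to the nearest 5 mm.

Throat t_e = 0.707 × 8 = 5.656 mm.
φr_n = 0.75 × 0.6 × 550 × 5.656 × 10⁻³ = 1.4 kN/mm.
L_req = P_u / φr_n = 925 / 1.4 = 660.8 mm total.
Per side: 660.8 / 2 = 330.4 mm.
Round up → use L = 335 mm on each side.

L = 335 mm on each side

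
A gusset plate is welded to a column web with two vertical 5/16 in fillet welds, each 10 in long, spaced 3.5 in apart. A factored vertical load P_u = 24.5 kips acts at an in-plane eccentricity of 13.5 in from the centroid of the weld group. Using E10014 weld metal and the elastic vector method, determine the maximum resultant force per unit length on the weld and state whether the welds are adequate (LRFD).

f_max ≈ 8.17 kip/in; adequate

E100XX → F_EXX = 100 ksi.
Total weld length L_w = 20 in. Treat welds as unit-width lines.
Polar moment about centroid: J = 2[d³/12 + d(b/2)²] = 2[10³/12 + 10×1.75²] = 227.9 in³.
Direct shear f_v = P/L_w = 24.5 / 20 = 1.225 kip/in (vertical).
Torsion M = P·e = 24.5 × 13.5 = 330.75 kip·in.
Critical point at (x, y) = (1.75, 5) from centroid. f_tx = M·y/J = 7.256 kip/in; f_ty = M·x/J = 2.54 kip/in.
Resultant f_max = √[f_tx² + (f_v + f_ty)²] = √[7.256² + (1.225 + 2.54)²] = 8.174 kip/in.
Capacity per unit length: φr_n = 0.75 × 0.6 × 100 × (0.707 × 0.3125) = 9.942 kip/in.
8.174 ≤ 9.942 → adequate.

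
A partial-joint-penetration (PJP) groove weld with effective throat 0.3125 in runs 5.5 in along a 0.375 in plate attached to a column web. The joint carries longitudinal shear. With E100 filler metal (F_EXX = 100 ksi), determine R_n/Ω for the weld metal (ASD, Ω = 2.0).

Effective throat (given) t_e = 0.3125 in.
A_we = 0.3125 × 5.5 = 1.719 in².
F_nw = 0.6 F_EXX = 60 ksi.
R_n/Ω = (60 × 1.719) / 2.0 = 51.56 kip.

R_n/Ω ≈ 51.6 kip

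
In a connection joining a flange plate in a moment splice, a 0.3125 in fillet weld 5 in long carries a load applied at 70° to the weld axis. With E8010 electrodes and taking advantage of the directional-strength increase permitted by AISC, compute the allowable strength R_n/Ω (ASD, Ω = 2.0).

E80XX → F_EXX = 80 ksi.
t_e = 0.707 × 0.3125 = 0.2209 in; A_we = 0.2209 × 5 = 1.105 in².
Directional factor: 1.0 + 0.5 sin^1.5(70°) = 1.455.
F_nw = 0.6 × 80 × 1.455 = 69.86 ksi.
R_n/Ω = (69.86 × 1.105) / 2.0 = 38.59 kip.

R_n/Ω ≈ 38.6 kip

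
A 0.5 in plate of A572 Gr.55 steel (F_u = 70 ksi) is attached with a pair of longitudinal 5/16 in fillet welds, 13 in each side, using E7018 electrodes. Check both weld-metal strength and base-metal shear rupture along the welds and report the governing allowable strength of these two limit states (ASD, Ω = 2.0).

R_n/Ω ≈ 121 kips (weld metal governs)

E70XX → F_EXX = 70 ksi.
t_e = 0.707 × 0.3125 = 0.2209 in; L = 26 in.
Weld metal: R_n/Ω = (1/2.0) × 0.6 × 70 × 0.2209 × 26 = 120.6 kips.
Base metal (shear rupture): R_n/Ω = (1/2.0) × 0.6 × 70 × 0.5 × 26 = 273 kips.
Governing: weld metal.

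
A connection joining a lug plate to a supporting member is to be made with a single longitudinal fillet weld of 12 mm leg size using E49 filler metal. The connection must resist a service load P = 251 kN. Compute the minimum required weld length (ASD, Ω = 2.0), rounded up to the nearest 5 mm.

E49XX → F_EXX = 490 MPa.
Throat t_e = 0.707 × 12 = 8.484 mm.
r_n/Ω = (0.6 × 490 × 8.484) / 2.0 = 1247 N/mm = 1.247 kN/mm.
L_req = P / (r_n/Ω) = 251 / 1.247 = 201.3 mm total.
Round up → use L = 205 mm.

L = 205 mm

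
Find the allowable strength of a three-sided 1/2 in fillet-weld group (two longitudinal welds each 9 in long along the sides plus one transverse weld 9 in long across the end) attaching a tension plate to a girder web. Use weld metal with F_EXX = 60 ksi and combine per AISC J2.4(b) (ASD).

R_n/Ω ≈ 183 kip

t_e = 0.707 × 0.5 = 0.3535 in.
R_nwl = 0.6 × 60 × 0.3535 × 18 = 229.1 kip (longitudinal, 2 welds).
R_nwt = 0.6 × 60 × 0.3535 × 9 = 114.5 kip (transverse, base value).
(i) R_nwl + R_nwt = 343.6 kip; (ii) 0.85 R_nwl + 1.5 R_nwt = 366.5 kip.
R_n = max = 366.5 kip [governs: (ii)]; R_n/Ω = 183.3 kip.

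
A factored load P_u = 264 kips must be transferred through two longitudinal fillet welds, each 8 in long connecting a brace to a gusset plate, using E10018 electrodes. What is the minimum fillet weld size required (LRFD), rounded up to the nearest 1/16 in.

w = 9/16 in

E100XX → F_EXX = 100 ksi.
Total weld length L = 16 in.
Required throat t_e = P_u / (φ × 0.6 F_EXX × L) = 264 / (0.75 × 0.6 × 100 × 16) = 0.3667 in.
Required leg w = t_e / 0.707 = 0.5186 in → use 9/16 in.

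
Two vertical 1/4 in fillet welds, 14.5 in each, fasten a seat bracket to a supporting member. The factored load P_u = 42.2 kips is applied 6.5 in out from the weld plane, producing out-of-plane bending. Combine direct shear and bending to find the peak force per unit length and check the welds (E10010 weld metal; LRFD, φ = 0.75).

f_max ≈ 4.18 kip/in; adequate

E100XX → F_EXX = 100 ksi.
L_w = 2 × 14.5 = 29 in; section modulus (unit throat) S = 2 × L²/6 = 70.08 in².
Direct shear f_v = P/L_w = 42.2/29 = 1.455 kip/in.
Moment M = P × e = 42.2 × 6.5 = 274.3 kip·in; bending f_b = M/S = 3.914 kip/in.
f_max = √(f_v² + f_b²) = √(1.455² + 3.914²) = 4.176 kip/in.
φr_n = 0.75 × 0.6 × 100 × (0.707 × 0.25) = 7.954 kip/in → adequate.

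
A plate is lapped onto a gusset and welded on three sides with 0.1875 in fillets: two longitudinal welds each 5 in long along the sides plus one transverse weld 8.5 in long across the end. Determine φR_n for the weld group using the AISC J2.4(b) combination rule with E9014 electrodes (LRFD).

φR_n ≈ 114 kip

E90XX → F_EXX = 90 ksi.
t_e = 0.707 × 0.1875 = 0.1326 in.
R_nwl = 0.6 × 90 × 0.1326 × 10 = 71.58 kip (longitudinal, 2 welds).
R_nwt = 0.6 × 90 × 0.1326 × 8.5 = 60.85 kip (transverse, base value).
(i) R_nwl + R_nwt = 132.4 kip; (ii) 0.85 R_nwl + 1.5 R_nwt = 152.1 kip.
R_n = max = 152.1 kip [governs: (ii)]; φR_n = 114.1 kip.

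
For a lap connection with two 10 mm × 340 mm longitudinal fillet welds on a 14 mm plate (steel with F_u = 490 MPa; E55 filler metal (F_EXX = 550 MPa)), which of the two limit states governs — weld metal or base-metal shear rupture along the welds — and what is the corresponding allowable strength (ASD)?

R_n/Ω ≈ 793 kN (weld metal governs)

t_e = 0.707 × 10 = 7.07 mm; L = 680 mm.
Weld metal: R_n/Ω = (1/2.0) × 0.6 × 550 × 7.07 × 680 × 10⁻³ = 793.3 kN.
Base metal (shear rupture): R_n/Ω = (1/2.0) × 0.6 × 490 × 14 × 680 × 10⁻³ = 1399 kN.
Governing: weld metal.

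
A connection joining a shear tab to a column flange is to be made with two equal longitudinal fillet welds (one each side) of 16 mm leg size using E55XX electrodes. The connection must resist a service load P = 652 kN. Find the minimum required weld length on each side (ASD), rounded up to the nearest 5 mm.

L = 175 mm on each side

E55XX → F_EXX = 550 MPa.
Throat t_e = 0.707 × 16 = 11.31 mm.
r_n/Ω = (0.6 × 550 × 11.31) / 2.0 = 1866 N/mm = 1.866 kN/mm.
L_req = P / (r_n/Ω) = 652 / 1.866 = 349.3 mm total.
Per side: 349.3 / 2 = 174.7 mm.
Round up → use L = 175 mm on each side.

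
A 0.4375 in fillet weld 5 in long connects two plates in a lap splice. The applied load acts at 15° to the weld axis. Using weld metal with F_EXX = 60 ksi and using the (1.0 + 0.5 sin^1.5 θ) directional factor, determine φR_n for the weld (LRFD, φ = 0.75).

φR_n ≈ 44.5 kip

t_e = 0.707 × 0.4375 = 0.3093 in; A_we = 0.3093 × 5 = 1.547 in².
Directional factor: 1.0 + 0.5 sin^1.5(15°) = 1.066.
F_nw = 0.6 × 60 × 1.066 = 38.37 ksi.
φR_n = 0.75 × 38.37 × 1.547 = 44.51 kip.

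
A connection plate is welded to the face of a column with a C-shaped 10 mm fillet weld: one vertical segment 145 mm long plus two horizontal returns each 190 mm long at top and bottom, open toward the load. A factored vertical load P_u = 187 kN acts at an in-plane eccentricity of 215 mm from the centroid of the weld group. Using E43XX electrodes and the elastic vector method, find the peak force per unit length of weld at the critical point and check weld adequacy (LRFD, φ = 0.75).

E43XX → F_EXX = 430 MPa.
Total weld length L_w = 525 mm. Treat welds as unit-width lines.
Centroid: x̄ = 2×190×95 / 525 = 68.76 mm from the vertical weld.
Polar moment about centroid: J = I_x + I_y = [145³/12 + 2×190×72.5²] + [145×68.76² + 2(190³/12 + 190×26.24²)] = 4342000 mm³.
Direct shear f_v = P/L_w = 187×10³ / 525 = 356.2 N/mm (vertical).
Torsion M = P·e = 187×10³ × 215 = 40205000 N·mm.
Critical point at (x, y) = (121.2, 72.5) from centroid. f_tx = M·y/J = 671.4 N/mm; f_ty = M·x/J = 1123 N/mm.
Resultant f_max = √[f_tx² + (f_v + f_ty)²] = √[671.4² + (356.2 + 1123)²] = 1624 N/mm.
Capacity per unit length: φr_n = 0.75 × 0.6 × 430 × (0.707 × 10) = 1368 N/mm.
1624 > 1368 → NOT adequate.

f_max ≈ 1620 N/mm; NOT adequate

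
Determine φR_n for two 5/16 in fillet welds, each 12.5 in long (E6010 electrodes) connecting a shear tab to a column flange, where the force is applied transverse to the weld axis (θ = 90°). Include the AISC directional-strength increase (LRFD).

φR_n ≈ 224 kips

E60XX → F_EXX = 60 ksi.
t_e = 0.707 × 0.3125 = 0.2209 in; A_we = 0.2209 × 25 = 5.523 in².
Directional factor: 1.0 + 0.5 sin^1.5(90°) = 1.5.
F_nw = 0.6 × 60 × 1.5 = 54 ksi.
φR_n = 0.75 × 54 × 5.523 = 223.7 kips.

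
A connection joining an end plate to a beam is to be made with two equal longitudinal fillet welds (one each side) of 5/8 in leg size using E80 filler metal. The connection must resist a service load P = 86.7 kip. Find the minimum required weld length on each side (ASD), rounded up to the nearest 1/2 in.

E80XX → F_EXX = 80 ksi.
Throat t_e = 0.707 × 0.625 = 0.4419 in.
r_n/Ω = (0.6 × 80 × 0.4419) / 2.0 = 10.6 kip/in.
L_req = P / (r_n/Ω) = 86.7 / 10.6 = 8.175 in total.
Per side: 8.175 / 2 = 4.088 in.
Round up → use L = 4.5 in on each side.

L = 4.5 in on each side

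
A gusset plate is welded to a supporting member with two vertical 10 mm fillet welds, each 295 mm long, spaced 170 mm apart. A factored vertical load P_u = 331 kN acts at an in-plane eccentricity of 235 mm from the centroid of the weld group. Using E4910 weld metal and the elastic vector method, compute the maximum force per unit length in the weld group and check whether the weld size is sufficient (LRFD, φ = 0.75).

f_max ≈ 1890 N/mm; NOT adequate

E49XX → F_EXX = 490 MPa.
Total weld length L_w = 590 mm. Treat welds as unit-width lines.
Polar moment about centroid: J = 2[d³/12 + d(b/2)²] = 2[295³/12 + 295×85²] = 8541000 mm³.
Direct shear f_v = P/L_w = 331×10³ / 590 = 561 N/mm (vertical).
Torsion M = P·e = 331×10³ × 235 = 77785000 N·mm.
Critical point at (x, y) = (85, 147.5) from centroid. f_tx = M·y/J = 1343 N/mm; f_ty = M·x/J = 774.1 N/mm.
Resultant f_max = √[f_tx² + (f_v + f_ty)²] = √[1343² + (561 + 774.1)²] = 1894 N/mm.
Capacity per unit length: φr_n = 0.75 × 0.6 × 490 × (0.707 × 10) = 1559 N/mm.
1894 > 1559 → NOT adequate.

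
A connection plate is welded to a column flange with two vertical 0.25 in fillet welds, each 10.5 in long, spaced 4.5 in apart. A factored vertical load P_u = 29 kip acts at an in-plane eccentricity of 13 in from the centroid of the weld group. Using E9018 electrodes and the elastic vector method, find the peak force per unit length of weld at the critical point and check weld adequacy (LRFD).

f_max ≈ 7.84 kip/in; NOT adequate

E90XX → F_EXX = 90 ksi.
Total weld length L_w = 21 in. Treat welds as unit-width lines.
Polar moment about centroid: J = 2[d³/12 + d(b/2)²] = 2[10.5³/12 + 10.5×2.25²] = 299.2 in³.
Direct shear f_v = P/L_w = 29 / 21 = 1.381 kip/in (vertical).
Torsion M = P·e = 29 × 13 = 377 kip·in.
Critical point at (x, y) = (2.25, 5.25) from centroid. f_tx = M·y/J = 6.614 kip/in; f_ty = M·x/J = 2.835 kip/in.
Resultant f_max = √[f_tx² + (f_v + f_ty)²] = √[6.614² + (1.381 + 2.835)²] = 7.843 kip/in.
Capacity per unit length: φr_n = 0.75 × 0.6 × 90 × (0.707 × 0.25) = 7.158 kip/in.
7.843 > 7.158 → NOT adequate.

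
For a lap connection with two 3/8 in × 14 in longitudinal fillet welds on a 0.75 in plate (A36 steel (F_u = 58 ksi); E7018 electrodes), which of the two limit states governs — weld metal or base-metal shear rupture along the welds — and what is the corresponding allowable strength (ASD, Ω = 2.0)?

R_n/Ω ≈ 156 kip (weld metal governs)

E70XX → F_EXX = 70 ksi.
t_e = 0.707 × 0.375 = 0.2651 in; L = 28 in.
Weld metal: R_n/Ω = (1/2.0) × 0.6 × 70 × 0.2651 × 28 = 155.9 kip.
Base metal (shear rupture): R_n/Ω = (1/2.0) × 0.6 × 58 × 0.75 × 28 = 365.4 kip.
Governing: weld metal.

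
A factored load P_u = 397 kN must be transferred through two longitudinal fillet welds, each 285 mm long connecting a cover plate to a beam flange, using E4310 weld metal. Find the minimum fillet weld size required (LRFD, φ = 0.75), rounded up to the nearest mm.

E43XX → F_EXX = 430 MPa.
Total weld length L = 570 mm.
Required throat t_e = P_u / (φ × 0.6 F_EXX × L) = 397 / (0.75 × 0.6 × 430 × 570 × 10⁻³) = 3.599 mm.
Required leg w = t_e / 0.707 = 5.091 mm → use 6 mm.

w = 6 mm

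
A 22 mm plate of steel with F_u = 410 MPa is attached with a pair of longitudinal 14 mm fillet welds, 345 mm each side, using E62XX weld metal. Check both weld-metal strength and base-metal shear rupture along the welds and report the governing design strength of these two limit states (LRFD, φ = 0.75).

E62XX → F_EXX = 620 MPa.
t_e = 0.707 × 14 = 9.898 mm; L = 690 mm.
Weld metal: φR_n = 0.75 × 0.6 × 620 × 9.898 × 690 × 10⁻³ = 1905 kN.
Base metal (shear rupture): φR_n = 0.75 × 0.6 × 410 × 22 × 690 × 10⁻³ = 2801 kN.
Governing: weld metal.

φR_n ≈ 1910 kN (weld metal governs)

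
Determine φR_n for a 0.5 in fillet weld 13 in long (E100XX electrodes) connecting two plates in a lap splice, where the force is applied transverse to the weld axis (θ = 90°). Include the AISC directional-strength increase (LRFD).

E100XX → F_EXX = 100 ksi.
t_e = 0.707 × 0.5 = 0.3535 in; A_we = 0.3535 × 13 = 4.595 in².
Directional factor: 1.0 + 0.5 sin^1.5(90°) = 1.5.
F_nw = 0.6 × 100 × 1.5 = 90 ksi.
φR_n = 0.75 × 90 × 4.595 = 310.2 kip.

φR_n ≈ 310 kip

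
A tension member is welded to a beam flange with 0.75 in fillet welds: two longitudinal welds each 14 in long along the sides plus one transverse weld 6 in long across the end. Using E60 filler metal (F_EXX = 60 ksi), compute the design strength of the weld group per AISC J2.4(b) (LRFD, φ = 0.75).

t_e = 0.707 × 0.75 = 0.5302 in.
R_nwl = 0.6 × 60 × 0.5302 × 28 = 534.5 kip (longitudinal, 2 welds).
R_nwt = 0.6 × 60 × 0.5302 × 6 = 114.5 kip (transverse, base value).
(i) R_nwl + R_nwt = 649 kip; (ii) 0.85 R_nwl + 1.5 R_nwt = 626.1 kip.
R_n = max = 649 kip [governs: (i)]; φR_n = 486.8 kip.

φR_n ≈ 487 kip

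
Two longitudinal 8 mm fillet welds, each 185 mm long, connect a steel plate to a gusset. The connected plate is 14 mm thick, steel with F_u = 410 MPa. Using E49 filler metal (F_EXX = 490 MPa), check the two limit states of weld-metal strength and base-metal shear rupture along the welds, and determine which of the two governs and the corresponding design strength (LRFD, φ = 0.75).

t_e = 0.707 × 8 = 5.656 mm; L = 370 mm.
Weld metal: φR_n = 0.75 × 0.6 × 490 × 5.656 × 370 × 10⁻³ = 461.4 kN.
Base metal (shear rupture): φR_n = 0.75 × 0.6 × 410 × 14 × 370 × 10⁻³ = 955.7 kN.
Governing: weld metal.

φR_n ≈ 461 kN (weld metal governs)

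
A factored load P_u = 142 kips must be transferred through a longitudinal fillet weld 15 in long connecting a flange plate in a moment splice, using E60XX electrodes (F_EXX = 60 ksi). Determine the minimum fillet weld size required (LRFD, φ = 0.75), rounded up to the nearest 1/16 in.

Total weld length L = 15 in.
Required throat t_e = P_u / (φ × 0.6 F_EXX × L) = 142 / (0.75 × 0.6 × 60 × 15) = 0.3506 in.
Required leg w = t_e / 0.707 = 0.4959 in → use 1/2 in.

w = 1/2 in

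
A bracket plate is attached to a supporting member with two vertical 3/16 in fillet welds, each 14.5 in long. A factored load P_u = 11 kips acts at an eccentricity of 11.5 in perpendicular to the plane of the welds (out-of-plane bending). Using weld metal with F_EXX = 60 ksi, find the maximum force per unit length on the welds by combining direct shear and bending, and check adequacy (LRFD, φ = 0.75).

f_max ≈ 1.84 kip/in; adequate

L_w = 2 × 14.5 = 29 in; section modulus (unit throat) S = 2 × L²/6 = 70.08 in².
Direct shear f_v = P/L_w = 11/29 = 0.3793 kip/in.
Moment M = P × e = 11 × 11.5 = 126.5 kip·in; bending f_b = M/S = 1.805 kip/in.
f_max = √(f_v² + f_b²) = √(0.3793² + 1.805²) = 1.844 kip/in.
φr_n = 0.75 × 0.6 × 60 × (0.707 × 0.1875) = 3.579 kip/in → adequate.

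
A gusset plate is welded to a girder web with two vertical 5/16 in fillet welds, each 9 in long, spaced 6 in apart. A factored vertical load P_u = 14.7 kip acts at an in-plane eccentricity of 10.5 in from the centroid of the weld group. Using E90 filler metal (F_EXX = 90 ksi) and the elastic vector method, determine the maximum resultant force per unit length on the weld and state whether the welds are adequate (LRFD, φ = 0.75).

f_max ≈ 3.46 kip/in; adequate

Total weld length L_w = 18 in. Treat welds as unit-width lines.
Polar moment about centroid: J = 2[d³/12 + d(b/2)²] = 2[9³/12 + 9×3²] = 283.5 in³.
Direct shear f_v = P/L_w = 14.7 / 18 = 0.8167 kip/in (vertical).
Torsion M = P·e = 14.7 × 10.5 = 154.35 kip·in.
Critical point at (x, y) = (3, 4.5) from centroid. f_tx = M·y/J = 2.45 kip/in; f_ty = M·x/J = 1.633 kip/in.
Resultant f_max = √[f_tx² + (f_v + f_ty)²] = √[2.45² + (0.8167 + 1.633)²] = 3.465 kip/in.
Capacity per unit length: φr_n = 0.75 × 0.6 × 90 × (0.707 × 0.3125) = 8.948 kip/in.
3.465 ≤ 8.948 → adequate.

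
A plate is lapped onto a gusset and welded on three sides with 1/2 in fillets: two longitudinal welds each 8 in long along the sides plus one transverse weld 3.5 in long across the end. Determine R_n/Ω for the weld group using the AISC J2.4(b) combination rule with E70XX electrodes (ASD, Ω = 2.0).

R_n/Ω ≈ 145 kips

E70XX → F_EXX = 70 ksi.
t_e = 0.707 × 0.5 = 0.3535 in.
R_nwl = 0.6 × 70 × 0.3535 × 16 = 237.6 kips (longitudinal, 2 welds).
R_nwt = 0.6 × 70 × 0.3535 × 3.5 = 51.96 kips (transverse, base value).
(i) R_nwl + R_nwt = 289.5 kips; (ii) 0.85 R_nwl + 1.5 R_nwt = 279.9 kips.
R_n = max = 289.5 kips [governs: (i)]; R_n/Ω = 144.8 kips.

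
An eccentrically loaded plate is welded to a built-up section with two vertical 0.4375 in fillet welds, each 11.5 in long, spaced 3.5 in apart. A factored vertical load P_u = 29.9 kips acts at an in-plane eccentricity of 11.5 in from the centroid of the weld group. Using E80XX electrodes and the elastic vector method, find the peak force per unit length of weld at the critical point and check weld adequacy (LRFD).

E80XX → F_EXX = 80 ksi.
Total weld length L_w = 23 in. Treat welds as unit-width lines.
Polar moment about centroid: J = 2[d³/12 + d(b/2)²] = 2[11.5³/12 + 11.5×1.75²] = 323.9 in³.
Direct shear f_v = P/L_w = 29.9 / 23 = 1.3 kip/in (vertical).
Torsion M = P·e = 29.9 × 11.5 = 343.85 kip·in.
Critical point at (x, y) = (1.75, 5.75) from centroid. f_tx = M·y/J = 6.104 kip/in; f_ty = M·x/J = 1.858 kip/in.
Resultant f_max = √[f_tx² + (f_v + f_ty)²] = √[6.104² + (1.3 + 1.858)²] = 6.872 kip/in.
Capacity per unit length: φr_n = 0.75 × 0.6 × 80 × (0.707 × 0.4375) = 11.14 kip/in.
6.872 ≤ 11.14 → adequate.

f_max ≈ 6.87 kip/in; adequate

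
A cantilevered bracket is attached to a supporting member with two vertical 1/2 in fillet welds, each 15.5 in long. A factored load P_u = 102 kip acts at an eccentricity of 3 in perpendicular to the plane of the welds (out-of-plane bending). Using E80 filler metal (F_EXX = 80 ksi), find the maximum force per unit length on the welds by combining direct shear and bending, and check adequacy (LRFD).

L_w = 2 × 15.5 = 31 in; section modulus (unit throat) S = 2 × L²/6 = 80.08 in².
Direct shear f_v = P/L_w = 102/31 = 3.29 kip/in.
Moment M = P × e = 102 × 3 = 306 kip·in; bending f_b = M/S = 3.821 kip/in.
f_max = √(f_v² + f_b²) = √(3.29² + 3.821²) = 5.042 kip/in.
φr_n = 0.75 × 0.6 × 80 × (0.707 × 0.5) = 12.73 kip/in → adequate.

f_max ≈ 5.04 kip/in; adequate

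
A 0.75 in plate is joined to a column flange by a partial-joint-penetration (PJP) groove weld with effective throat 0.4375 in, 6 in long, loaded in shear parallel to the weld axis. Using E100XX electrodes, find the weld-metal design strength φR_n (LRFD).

E100XX → F_EXX = 100 ksi.
Effective throat (given) t_e = 0.4375 in.
A_we = 0.4375 × 6 = 2.625 in².
F_nw = 0.6 F_EXX = 60 ksi.
φR_n = 0.75 × 60 × 2.625 = 118.1 kips.

φR_n ≈ 118 kips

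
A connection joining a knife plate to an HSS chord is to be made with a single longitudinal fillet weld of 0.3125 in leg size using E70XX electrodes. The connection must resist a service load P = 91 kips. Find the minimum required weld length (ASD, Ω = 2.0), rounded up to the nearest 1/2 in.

E70XX → F_EXX = 70 ksi.
Throat t_e = 0.707 × 0.3125 = 0.2209 in.
r_n/Ω = (0.6 × 70 × 0.2209) / 2.0 = 4.64 kip/in.
L_req = P / (r_n/Ω) = 91 / 4.64 = 19.61 in total.
Round up → use L = 20 in.

L = 20 in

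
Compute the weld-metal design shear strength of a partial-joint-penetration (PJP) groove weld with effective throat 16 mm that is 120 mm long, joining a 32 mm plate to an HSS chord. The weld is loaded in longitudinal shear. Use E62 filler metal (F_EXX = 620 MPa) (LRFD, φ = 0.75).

Effective throat (given) t_e = 16 mm.
A_we = 16 × 120 = 1920 mm².
F_nw = 0.6 F_EXX = 372 MPa.
φR_n = 0.75 × 372 × 1920 × 10⁻³ = 535.7 kN.

φR_n ≈ 536 kN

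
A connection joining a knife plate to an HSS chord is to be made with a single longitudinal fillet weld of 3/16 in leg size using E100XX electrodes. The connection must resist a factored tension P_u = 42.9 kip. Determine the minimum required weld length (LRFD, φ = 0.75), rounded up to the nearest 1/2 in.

E100XX → F_EXX = 100 ksi.
Throat t_e = 0.707 × 0.1875 = 0.1326 in.
φr_n = 0.75 × 0.6 × 100 × 0.1326 = 5.965 kip/in.
L_req = P_u / φr_n = 42.9 / 5.965 = 7.192 in total.
Round up → use L = 7.5 in.

L = 7.5 in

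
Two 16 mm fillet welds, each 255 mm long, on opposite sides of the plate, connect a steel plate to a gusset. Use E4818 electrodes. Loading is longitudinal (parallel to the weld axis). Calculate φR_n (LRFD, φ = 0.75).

E48XX → F_EXX = 480 MPa.
Effective throat t_e = 0.707 × 16 = 11.31 mm.
Total length L = 510 mm; A_we = 11.31 × 510 = 5769 mm².
F_nw = 0.6 F_EXX = 0.6 × 480 = 288 MPa.
φR_n = 0.75 × 288 × 5769 × 10⁻³ = 1246 kN.

φR_n ≈ 1250 kN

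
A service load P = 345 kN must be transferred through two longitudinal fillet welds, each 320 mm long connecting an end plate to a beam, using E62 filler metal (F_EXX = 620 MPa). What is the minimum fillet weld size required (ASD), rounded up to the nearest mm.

w = 5 mm

Total weld length L = 640 mm.
Required throat t_e = P × Ω / (0.6 F_EXX × L) = 345 × 2.0 / (0.6 × 620 × 640 × 10⁻³) = 2.898 mm.
Required leg w = t_e / 0.707 = 4.099 mm → use 5 mm.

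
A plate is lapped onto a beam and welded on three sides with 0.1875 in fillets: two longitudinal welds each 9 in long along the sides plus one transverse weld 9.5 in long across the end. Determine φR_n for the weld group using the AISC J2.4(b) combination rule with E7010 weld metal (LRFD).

φR_n ≈ 123 kips

E70XX → F_EXX = 70 ksi.
t_e = 0.707 × 0.1875 = 0.1326 in.
R_nwl = 0.6 × 70 × 0.1326 × 18 = 100.2 kips (longitudinal, 2 welds).
R_nwt = 0.6 × 70 × 0.1326 × 9.5 = 52.89 kips (transverse, base value).
(i) R_nwl + R_nwt = 153.1 kips; (ii) 0.85 R_nwl + 1.5 R_nwt = 164.5 kips.
R_n = max = 164.5 kips [governs: (ii)]; φR_n = 123.4 kips.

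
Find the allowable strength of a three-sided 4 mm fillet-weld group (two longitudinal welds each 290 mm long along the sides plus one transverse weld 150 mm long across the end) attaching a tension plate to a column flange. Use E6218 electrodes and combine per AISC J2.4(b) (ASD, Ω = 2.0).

E62XX → F_EXX = 620 MPa.
t_e = 0.707 × 4 = 2.828 mm.
R_nwl = 0.6 × 620 × 2.828 × 580 × 10⁻³ = 610.2 kN (longitudinal, 2 welds).
R_nwt = 0.6 × 620 × 2.828 × 150 × 10⁻³ = 157.8 kN (transverse, base value).
(i) R_nwl + R_nwt = 768 kN; (ii) 0.85 R_nwl + 1.5 R_nwt = 755.3 kN.
R_n = max = 768 kN [governs: (i)]; R_n/Ω = 384 kN.

R_n/Ω ≈ 384 kN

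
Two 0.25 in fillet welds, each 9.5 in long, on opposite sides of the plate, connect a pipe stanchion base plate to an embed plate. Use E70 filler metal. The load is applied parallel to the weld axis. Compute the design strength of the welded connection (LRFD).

φR_n ≈ 106 kips

E70XX → F_EXX = 70 ksi.
Effective throat t_e = 0.707 × 0.25 = 0.1767 in.
Total length L = 19 in; A_we = 0.1767 × 19 = 3.358 in².
F_nw = 0.6 F_EXX = 0.6 × 70 = 42 ksi.
φR_n = 0.75 × 42 × 3.358 = 105.8 kips.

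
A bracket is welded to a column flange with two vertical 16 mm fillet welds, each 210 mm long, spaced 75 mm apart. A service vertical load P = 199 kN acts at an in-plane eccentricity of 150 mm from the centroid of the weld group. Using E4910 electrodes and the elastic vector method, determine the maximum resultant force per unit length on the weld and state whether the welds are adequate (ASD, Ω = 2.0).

f_max ≈ 1780 N/mm; NOT adequate

E49XX → F_EXX = 490 MPa.
Total weld length L_w = 420 mm. Treat welds as unit-width lines.
Polar moment about centroid: J = 2[d³/12 + d(b/2)²] = 2[210³/12 + 210×37.5²] = 2134000 mm³.
Direct shear f_v = P/L_w = 199×10³ / 420 = 473.8 N/mm (vertical).
Torsion M = P·e = 199×10³ × 150 = 29850000 N·mm.
Critical point at (x, y) = (37.5, 105) from centroid. f_tx = M·y/J = 1469 N/mm; f_ty = M·x/J = 524.5 N/mm.
Resultant f_max = √[f_tx² + (f_v + f_ty)²] = √[1469² + (473.8 + 524.5)²] = 1776 N/mm.
Capacity per unit length: r_n/Ω = (1/2.0) × 0.6 × 490 × (0.707 × 16) = 1663 N/mm.
1776 > 1663 → NOT adequate.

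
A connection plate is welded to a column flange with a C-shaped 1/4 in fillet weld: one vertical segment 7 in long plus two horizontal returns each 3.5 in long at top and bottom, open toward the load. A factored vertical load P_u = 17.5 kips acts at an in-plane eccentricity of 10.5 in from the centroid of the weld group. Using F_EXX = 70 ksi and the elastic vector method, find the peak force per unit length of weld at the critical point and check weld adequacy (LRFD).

Total weld length L_w = 14 in. Treat welds as unit-width lines.
Centroid: x̄ = 2×3.5×1.75 / 14 = 0.875 in from the vertical weld.
Polar moment about centroid: J = I_x + I_y = [7³/12 + 2×3.5×3.5²] + [7×0.875² + 2(3.5³/12 + 3.5×0.875²)] = 132.2 in³.
Direct shear f_v = P/L_w = 17.5 / 14 = 1.25 kip/in (vertical).
Torsion M = P·e = 17.5 × 10.5 = 183.75 kip·in.
Critical point at (x, y) = (2.625, 3.5) from centroid. f_tx = M·y/J = 4.865 kip/in; f_ty = M·x/J = 3.649 kip/in.
Resultant f_max = √[f_tx² + (f_v + f_ty)²] = √[4.865² + (1.25 + 3.649)²] = 6.904 kip/in.
Capacity per unit length: φr_n = 0.75 × 0.6 × 70 × (0.707 × 0.25) = 5.568 kip/in.
6.904 > 5.568 → NOT adequate.

f_max ≈ 6.9 kip/in; NOT adequate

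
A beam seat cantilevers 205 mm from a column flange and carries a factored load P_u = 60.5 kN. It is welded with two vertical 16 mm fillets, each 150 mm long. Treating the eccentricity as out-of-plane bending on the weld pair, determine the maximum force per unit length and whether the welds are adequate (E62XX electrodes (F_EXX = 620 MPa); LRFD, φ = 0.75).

f_max ≈ 1670 N/mm; adequate

L_w = 2 × 150 = 300 mm; section modulus (unit throat) S = 2 × L²/6 = 7500 mm².
Direct shear f_v = P/L_w = 60.5×10³/300 = 201.7 N/mm.
Moment M = P × e = 60.5×10³ × 205 = 12402000 N·mm; bending f_b = M/S = 1654 N/mm.
f_max = √(f_v² + f_b²) = √(201.7² + 1654²) = 1666 N/mm.
φr_n = 0.75 × 0.6 × 620 × (0.707 × 16) = 3156 N/mm → adequate.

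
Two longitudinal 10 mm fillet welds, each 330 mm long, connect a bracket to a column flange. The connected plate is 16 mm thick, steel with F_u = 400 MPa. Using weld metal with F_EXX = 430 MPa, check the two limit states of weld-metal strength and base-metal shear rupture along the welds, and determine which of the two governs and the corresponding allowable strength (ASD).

R_n/Ω ≈ 602 kN (weld metal governs)

t_e = 0.707 × 10 = 7.07 mm; L = 660 mm.
Weld metal: R_n/Ω = (1/2.0) × 0.6 × 430 × 7.07 × 660 × 10⁻³ = 601.9 kN.
Base metal (shear rupture): R_n/Ω = (1/2.0) × 0.6 × 400 × 16 × 660 × 10⁻³ = 1267 kN.
Governing: weld metal.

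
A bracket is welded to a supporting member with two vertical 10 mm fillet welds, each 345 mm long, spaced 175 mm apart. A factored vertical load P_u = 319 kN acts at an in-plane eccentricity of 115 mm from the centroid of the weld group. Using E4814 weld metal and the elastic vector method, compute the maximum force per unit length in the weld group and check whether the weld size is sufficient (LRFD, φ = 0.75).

E48XX → F_EXX = 480 MPa.
Total weld length L_w = 690 mm. Treat welds as unit-width lines.
Polar moment about centroid: J = 2[d³/12 + d(b/2)²] = 2[345³/12 + 345×87.5²] = 12130000 mm³.
Direct shear f_v = P/L_w = 319×10³ / 690 = 462.3 N/mm (vertical).
Torsion M = P·e = 319×10³ × 115 = 36685000 N·mm.
Critical point at (x, y) = (87.5, 172.5) from centroid. f_tx = M·y/J = 521.8 N/mm; f_ty = M·x/J = 264.7 N/mm.
Resultant f_max = √[f_tx² + (f_v + f_ty)²] = √[521.8² + (462.3 + 264.7)²] = 894.9 N/mm.
Capacity per unit length: φr_n = 0.75 × 0.6 × 480 × (0.707 × 10) = 1527 N/mm.
894.9 ≤ 1527 → adequate.

f_max ≈ 895 N/mm; adequate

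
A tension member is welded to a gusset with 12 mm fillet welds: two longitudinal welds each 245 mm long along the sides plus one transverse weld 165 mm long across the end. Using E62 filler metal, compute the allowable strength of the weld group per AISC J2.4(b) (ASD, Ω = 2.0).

R_n/Ω ≈ 1050 kN

E62XX → F_EXX = 620 MPa.
t_e = 0.707 × 12 = 8.484 mm.
R_nwl = 0.6 × 620 × 8.484 × 490 × 10⁻³ = 1546 kN (longitudinal, 2 welds).
R_nwt = 0.6 × 620 × 8.484 × 165 × 10⁻³ = 520.7 kN (transverse, base value).
(i) R_nwl + R_nwt = 2067 kN; (ii) 0.85 R_nwl + 1.5 R_nwt = 2096 kN.
R_n = max = 2096 kN [governs: (ii)]; R_n/Ω = 1048 kN.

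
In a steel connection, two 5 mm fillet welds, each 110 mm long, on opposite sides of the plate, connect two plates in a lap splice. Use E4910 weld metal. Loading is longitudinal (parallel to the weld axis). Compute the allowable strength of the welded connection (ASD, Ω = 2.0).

E49XX → F_EXX = 490 MPa.
Effective throat t_e = 0.707 × 5 = 3.535 mm.
Total length L = 220 mm; A_we = 3.535 × 220 = 777.7 mm².
F_nw = 0.6 F_EXX = 0.6 × 490 = 294 MPa.
R_n = 294 × 777.7 × 10⁻³ = 228.6 kN; R_n/Ω = 228.6/2.0 = 114.3 kN.

R_n/Ω ≈ 114 kN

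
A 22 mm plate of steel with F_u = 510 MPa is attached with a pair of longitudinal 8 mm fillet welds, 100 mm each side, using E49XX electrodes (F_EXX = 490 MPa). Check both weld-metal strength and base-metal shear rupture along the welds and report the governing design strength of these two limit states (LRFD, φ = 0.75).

φR_n ≈ 249 kN (weld metal governs)

t_e = 0.707 × 8 = 5.656 mm; L = 200 mm.
Weld metal: φR_n = 0.75 × 0.6 × 490 × 5.656 × 200 × 10⁻³ = 249.4 kN.
Base metal (shear rupture): φR_n = 0.75 × 0.6 × 510 × 22 × 200 × 10⁻³ = 1010 kN.
Governing: weld metal.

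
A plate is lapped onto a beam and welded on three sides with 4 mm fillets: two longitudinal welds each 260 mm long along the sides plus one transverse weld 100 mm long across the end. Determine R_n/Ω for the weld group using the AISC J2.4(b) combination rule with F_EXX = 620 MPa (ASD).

t_e = 0.707 × 4 = 2.828 mm.
R_nwl = 0.6 × 620 × 2.828 × 520 × 10⁻³ = 547 kN (longitudinal, 2 welds).
R_nwt = 0.6 × 620 × 2.828 × 100 × 10⁻³ = 105.2 kN (transverse, base value).
(i) R_nwl + R_nwt = 652.2 kN; (ii) 0.85 R_nwl + 1.5 R_nwt = 622.8 kN.
R_n = max = 652.2 kN [governs: (i)]; R_n/Ω = 326.1 kN.

R_n/Ω ≈ 326 kN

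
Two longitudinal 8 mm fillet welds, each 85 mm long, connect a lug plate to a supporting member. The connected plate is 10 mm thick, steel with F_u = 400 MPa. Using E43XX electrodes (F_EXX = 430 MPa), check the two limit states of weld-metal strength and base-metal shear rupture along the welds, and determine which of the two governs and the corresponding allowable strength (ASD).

t_e = 0.707 × 8 = 5.656 mm; L = 170 mm.
Weld metal: R_n/Ω = (1/2.0) × 0.6 × 430 × 5.656 × 170 × 10⁻³ = 124 kN.
Base metal (shear rupture): R_n/Ω = (1/2.0) × 0.6 × 400 × 10 × 170 × 10⁻³ = 204 kN.
Governing: weld metal.

R_n/Ω ≈ 124 kN (weld metal governs)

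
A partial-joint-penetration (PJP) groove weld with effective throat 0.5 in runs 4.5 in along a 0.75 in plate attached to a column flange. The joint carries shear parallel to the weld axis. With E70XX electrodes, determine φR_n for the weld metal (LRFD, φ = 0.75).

φR_n ≈ 70.9 kips

E70XX → F_EXX = 70 ksi.
Effective throat (given) t_e = 0.5 in.
A_we = 0.5 × 4.5 = 2.25 in².
F_nw = 0.6 F_EXX = 42 ksi.
φR_n = 0.75 × 42 × 2.25 = 70.88 kips.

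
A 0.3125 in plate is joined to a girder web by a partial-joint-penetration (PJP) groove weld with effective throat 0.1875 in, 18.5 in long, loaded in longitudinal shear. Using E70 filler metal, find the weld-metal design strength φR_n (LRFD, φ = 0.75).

φR_n ≈ 109 kip

E70XX → F_EXX = 70 ksi.
Effective throat (given) t_e = 0.1875 in.
A_we = 0.1875 × 18.5 = 3.469 in².
F_nw = 0.6 F_EXX = 42 ksi.
φR_n = 0.75 × 42 × 3.469 = 109.3 kip.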